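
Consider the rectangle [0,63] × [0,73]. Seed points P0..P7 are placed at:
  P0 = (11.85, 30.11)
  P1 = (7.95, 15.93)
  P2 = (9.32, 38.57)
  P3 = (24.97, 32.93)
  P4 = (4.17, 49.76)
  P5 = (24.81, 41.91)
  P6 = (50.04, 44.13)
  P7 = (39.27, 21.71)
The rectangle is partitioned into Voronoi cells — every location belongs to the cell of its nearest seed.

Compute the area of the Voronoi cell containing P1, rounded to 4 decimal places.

Area of P1's cell: 560.8499

1. box [0,63]×[0,73]: [(0, 0) (63, 0) (63, 73) (0, 73)]
2. ⊥bis P1·P0 via (9.9,23.02): [(0, 25.7428) (0, 0) (63, 0) (63, 8.4156)]  |A|=1075.992
3. ⊥bis P1·P2 via (8.635,27.25): [(0, 25.7428) (0, 0) (63, 0) (63, 8.4156)]  |A|=1075.992
4. ⊥bis P1·P3 via (16.46,24.43): [(20.8865, 19.9983) (0, 25.7428) (0, 0) (40.8613, 0)]  |A|=677.4174
5. ⊥bis P1·P4 via (6.06,32.845): [(20.8865, 19.9983) (0, 25.7428) (0, 0) (40.8613, 0)]  |A|=677.4174
6. ⊥bis P1·P5 via (16.38,28.92): [(20.8865, 19.9983) (0, 25.7428) (0, 0) (40.8613, 0)]  |A|=677.4174
7. ⊥bis P1·P6 via (28.995,30.03): [(20.8865, 19.9983) (0, 25.7428) (0, 0) (40.8613, 0)]  |A|=677.4174
8. ⊥bis P1·P7 via (23.61,18.82): [(23.9605, 16.9207) (20.8865, 19.9983) (0, 25.7428) (0, 0) (27.0832, 0)]  |A|=560.8499
9. canonical 5-gon: [(23.9605, 16.9207) (20.8865, 19.9983) (0, 25.7428) (0, 0) (27.0832, 0)]
10. shoelace: 560.8499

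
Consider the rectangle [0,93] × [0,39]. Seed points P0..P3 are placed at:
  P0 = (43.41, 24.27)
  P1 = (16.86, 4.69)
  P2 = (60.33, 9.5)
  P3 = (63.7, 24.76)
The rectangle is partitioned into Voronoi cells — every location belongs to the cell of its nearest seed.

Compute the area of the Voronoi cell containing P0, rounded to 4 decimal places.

1. box [0,93]×[0,39]: [(0, 0) (93, 0) (93, 39) (0, 39)]
2. ⊥bis P0·P1 via (30.135,14.48): [(40.8137, 0) (93, 0) (93, 39) (12.0521, 39)]  |A|=2596.1181
3. ⊥bis P0·P2 via (51.87,16.885): [(39.127, 2.2871) (71.1749, 39) (12.0521, 39)]  |A|=1085.2858
4. ⊥bis P0·P3 via (53.555,24.515): [(39.127, 2.2871) (53.6889, 18.9687) (53.2052, 39) (12.0521, 39)]  |A|=905.3078
5. canonical 4-gon: [(39.127, 2.2871) (53.6889, 18.9687) (53.2052, 39) (12.0521, 39)]
6. shoelace: 905.3078

Area of P0's cell: 905.3078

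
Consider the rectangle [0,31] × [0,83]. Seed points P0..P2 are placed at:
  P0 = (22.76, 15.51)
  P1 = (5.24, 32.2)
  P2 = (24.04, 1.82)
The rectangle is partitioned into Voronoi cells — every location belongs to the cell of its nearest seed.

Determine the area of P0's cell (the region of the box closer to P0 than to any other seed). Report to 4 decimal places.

Area of P0's cell: 542.6003

1. box [0,31]×[0,83]: [(0, 0) (31, 0) (31, 83) (0, 83)]
2. ⊥bis P0·P1 via (14,23.855): [(0, 9.1588) (0, 0) (31, 0) (31, 41.7004)]  |A|=788.3175
3. ⊥bis P0·P2 via (23.4,8.665): [(0, 9.1588) (0, 6.4771) (31, 9.3756) (31, 41.7004)]  |A|=542.6003
4. canonical 4-gon: [(0, 9.1588) (0, 6.4771) (31, 9.3756) (31, 41.7004)]
5. shoelace: 542.6003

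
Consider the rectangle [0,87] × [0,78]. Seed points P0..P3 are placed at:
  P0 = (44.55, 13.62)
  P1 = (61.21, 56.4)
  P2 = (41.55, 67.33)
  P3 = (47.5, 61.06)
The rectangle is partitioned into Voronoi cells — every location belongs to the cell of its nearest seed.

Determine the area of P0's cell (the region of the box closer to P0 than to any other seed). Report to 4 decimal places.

Area of P0's cell: 2982.0129

1. box [0,87]×[0,78]: [(0, 0) (87, 0) (87, 78) (0, 78)]
2. ⊥bis P0·P1 via (52.88,35.01): [(0, 55.6033) (0, 0) (87, 0) (87, 21.7225)]  |A|=3363.6718
3. ⊥bis P0·P2 via (43.05,40.475): [(39.3741, 40.2697) (0, 38.0704) (0, 0) (87, 0) (87, 21.7225)]  |A|=3018.5017
4. ⊥bis P0·P3 via (46.025,37.34): [(47.0627, 37.2755) (18.0583, 39.0791) (0, 38.0704) (0, 0) (87, 0) (87, 21.7225)]  |A|=2982.0129
5. canonical 6-gon: [(47.0627, 37.2755) (18.0583, 39.0791) (0, 38.0704) (0, 0) (87, 0) (87, 21.7225)]
6. shoelace: 2982.0129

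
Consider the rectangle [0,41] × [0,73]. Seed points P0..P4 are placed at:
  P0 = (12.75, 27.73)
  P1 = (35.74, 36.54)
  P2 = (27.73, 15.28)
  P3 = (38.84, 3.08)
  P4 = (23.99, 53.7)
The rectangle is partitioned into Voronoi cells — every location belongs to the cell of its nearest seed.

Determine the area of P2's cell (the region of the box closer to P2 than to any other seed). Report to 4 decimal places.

Area of P2's cell: 570.4454

1. box [0,41]×[0,73]: [(0, 0) (41, 0) (41, 73) (0, 73)]
2. ⊥bis P2·P0 via (20.24,21.505): [(2.367, 0) (41, 0) (41, 46.4837)]  |A|=897.9019
3. ⊥bis P2·P1 via (31.735,25.91): [(25.7691, 28.1577) (2.367, 0) (41, 0) (41, 22.4193)]  |A|=714.641
4. ⊥bis P2·P3 via (33.285,9.18): [(25.7691, 28.1577) (2.367, 0) (23.2044, 0) (41, 16.2057) (41, 22.4193)]  |A|=570.4454
5. ⊥bis P2·P4 via (25.86,34.49): [(25.7691, 28.1577) (2.367, 0) (23.2044, 0) (41, 16.2057) (41, 22.4193)]  |A|=570.4454
6. canonical 5-gon: [(25.7691, 28.1577) (2.367, 0) (23.2044, 0) (41, 16.2057) (41, 22.4193)]
7. shoelace: 570.4454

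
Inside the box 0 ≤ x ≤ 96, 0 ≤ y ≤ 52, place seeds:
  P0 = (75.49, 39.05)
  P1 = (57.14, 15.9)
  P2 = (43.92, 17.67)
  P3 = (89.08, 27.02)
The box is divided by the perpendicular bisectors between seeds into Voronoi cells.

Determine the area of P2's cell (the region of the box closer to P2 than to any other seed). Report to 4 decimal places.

Area of P2's cell: 2609.4898

1. box [0,96]×[0,52]: [(0, 0) (96, 0) (96, 52) (0, 52)]
2. ⊥bis P2·P0 via (59.705,28.36): [(0, 0) (78.9111, 0) (43.6954, 52) (0, 52)]  |A|=3187.7691
3. ⊥bis P2·P1 via (50.53,16.785): [(0, 0) (48.2827, 0) (53.3384, 37.761) (43.6954, 52) (0, 52)]  |A|=2609.4898
4. ⊥bis P2·P3 via (66.5,22.345): [(0, 0) (48.2827, 0) (53.3384, 37.761) (43.6954, 52) (0, 52)]  |A|=2609.4898
5. canonical 5-gon: [(0, 0) (48.2827, 0) (53.3384, 37.761) (43.6954, 52) (0, 52)]
6. shoelace: 2609.4898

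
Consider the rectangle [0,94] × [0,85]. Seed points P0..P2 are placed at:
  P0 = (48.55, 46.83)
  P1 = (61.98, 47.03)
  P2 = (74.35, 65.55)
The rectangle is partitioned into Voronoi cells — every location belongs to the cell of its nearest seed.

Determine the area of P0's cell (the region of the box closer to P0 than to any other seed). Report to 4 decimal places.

Area of P0's cell: 4562.2266

1. box [0,94]×[0,85]: [(0, 0) (94, 0) (94, 85) (0, 85)]
2. ⊥bis P0·P1 via (55.265,46.93): [(0, 0) (55.9639, 0) (54.6981, 85) (0, 85)]  |A|=4703.1326
3. ⊥bis P0·P2 via (61.45,56.19): [(0, 0) (55.9639, 0) (54.9946, 65.0869) (40.546, 85) (0, 85)]  |A|=4562.2266
4. canonical 5-gon: [(0, 0) (55.9639, 0) (54.9946, 65.0869) (40.546, 85) (0, 85)]
5. shoelace: 4562.2266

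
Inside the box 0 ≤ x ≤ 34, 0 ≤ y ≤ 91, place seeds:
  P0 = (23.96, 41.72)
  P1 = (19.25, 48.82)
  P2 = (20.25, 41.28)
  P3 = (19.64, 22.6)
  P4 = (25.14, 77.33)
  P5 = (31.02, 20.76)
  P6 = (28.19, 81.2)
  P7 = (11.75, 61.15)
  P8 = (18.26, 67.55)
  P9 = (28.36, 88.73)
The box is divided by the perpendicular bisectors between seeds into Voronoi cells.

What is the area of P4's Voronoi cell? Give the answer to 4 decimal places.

Area of P4's cell: 285.6876

1. box [0,34]×[0,91]: [(0, 0) (34, 0) (34, 91) (0, 91)]
2. ⊥bis P4·P0 via (24.55,59.525): [(0, 60.3385) (34, 59.2119) (34, 91) (0, 91)]  |A|=1061.6438
3. ⊥bis P4·P1 via (22.195,63.075): [(0, 67.6604) (34, 60.6362) (34, 91) (0, 91)]  |A|=912.9593
4. ⊥bis P4·P2 via (22.695,59.305): [(0, 67.6604) (34, 60.6362) (34, 91) (0, 91)]  |A|=912.9593
5. ⊥bis P4·P3 via (22.39,49.965): [(0, 67.6604) (34, 60.6362) (34, 91) (0, 91)]  |A|=912.9593
6. ⊥bis P4·P5 via (28.08,49.045): [(0, 67.6604) (34, 60.6362) (34, 91) (0, 91)]  |A|=912.9593
7. ⊥bis P4·P6 via (26.665,79.265): [(0, 67.6604) (34, 60.6362) (34, 73.4842) (11.775, 91) (0, 91)]  |A|=718.3149
8. ⊥bis P4·P7 via (18.445,69.24): [(0, 84.5044) (27.1254, 62.0564) (34, 60.6362) (34, 73.4842) (11.775, 91) (0, 91)]  |A|=489.8638
9. ⊥bis P4·P8 via (21.7,72.44): [(0, 87.7054) (34, 63.7872) (34, 73.4842) (11.775, 91) (0, 91)]  |A|=323.9801
10. ⊥bis P4·P9 via (26.75,83.03): [(0, 90.5857) (0, 87.7054) (34, 63.7872) (34, 73.4842) (19.1718, 85.1705)]  |A|=285.6876
11. canonical 5-gon: [(0, 90.5857) (0, 87.7054) (34, 63.7872) (34, 73.4842) (19.1718, 85.1705)]
12. shoelace: 285.6876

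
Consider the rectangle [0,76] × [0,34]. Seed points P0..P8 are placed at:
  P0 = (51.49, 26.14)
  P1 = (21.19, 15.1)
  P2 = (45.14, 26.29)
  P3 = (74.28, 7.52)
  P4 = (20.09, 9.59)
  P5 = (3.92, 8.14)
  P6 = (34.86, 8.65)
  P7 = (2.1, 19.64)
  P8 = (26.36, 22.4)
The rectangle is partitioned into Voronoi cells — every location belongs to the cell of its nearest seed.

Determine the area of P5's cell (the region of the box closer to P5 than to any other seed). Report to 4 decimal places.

Area of P5's cell: 173.9525

1. box [0,76]×[0,34]: [(0, 0) (76, 0) (76, 34) (0, 34)]
2. ⊥bis P5·P0 via (27.705,17.14): [(0, 0) (34.1906, 0) (21.3253, 34) (0, 34)]  |A|=943.7711
3. ⊥bis P5·P1 via (12.555,11.62): [(0, 0) (17.238, 0) (3.5356, 34) (0, 34)]  |A|=353.1512
4. ⊥bis P5·P2 via (24.53,17.215): [(0, 0) (17.238, 0) (3.5356, 34) (0, 34)]  |A|=353.1512
5. ⊥bis P5·P3 via (39.1,7.83): [(0, 0) (17.238, 0) (3.5356, 34) (0, 34)]  |A|=353.1512
6. ⊥bis P5·P4 via (12.005,8.865): [(0, 0) (12.7999, 0) (11.5299, 14.1637) (3.5356, 34) (0, 34)]  |A|=321.7216
7. ⊥bis P5·P6 via (19.39,8.395): [(0, 0) (12.7999, 0) (11.5299, 14.1637) (3.5356, 34) (0, 34)]  |A|=321.7216
8. ⊥bis P5·P7 via (3.01,13.89): [(0, 13.4136) (0, 0) (12.7999, 0) (11.5299, 14.1637) (11.1227, 15.1739)]  |A|=173.9525
9. ⊥bis P5·P8 via (15.14,15.27): [(0, 13.4136) (0, 0) (12.7999, 0) (11.5299, 14.1637) (11.1227, 15.1739)]  |A|=173.9525
10. canonical 5-gon: [(0, 13.4136) (0, 0) (12.7999, 0) (11.5299, 14.1637) (11.1227, 15.1739)]
11. shoelace: 173.9525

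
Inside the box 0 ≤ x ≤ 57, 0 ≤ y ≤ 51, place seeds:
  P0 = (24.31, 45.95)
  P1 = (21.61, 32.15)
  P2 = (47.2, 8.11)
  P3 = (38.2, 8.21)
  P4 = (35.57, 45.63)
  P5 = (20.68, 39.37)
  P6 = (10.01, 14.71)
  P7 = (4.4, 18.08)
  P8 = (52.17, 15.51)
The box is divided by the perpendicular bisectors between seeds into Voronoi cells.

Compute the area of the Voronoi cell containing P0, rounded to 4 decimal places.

Area of P0's cell: 140.0740

1. box [0,57]×[0,51]: [(0, 0) (57, 0) (57, 51) (0, 51)]
2. ⊥bis P0·P1 via (22.96,39.05): [(0, 43.5422) (57, 32.39) (57, 51) (0, 51)]  |A|=742.933
3. ⊥bis P0·P2 via (35.755,27.03): [(0, 43.5422) (47.6424, 34.2208) (57, 39.8814) (57, 51) (0, 51)]  |A|=707.882
4. ⊥bis P0·P3 via (31.255,27.08): [(0, 43.5422) (47.6424, 34.2208) (57, 39.8814) (57, 51) (0, 51)]  |A|=707.882
5. ⊥bis P0·P4 via (29.94,45.79): [(0, 43.5422) (29.7109, 37.7292) (30.0881, 51) (0, 51)]  |A|=310.4362
6. ⊥bis P0·P5 via (22.495,42.66): [(29.7375, 38.6645) (30.0881, 51) (7.3773, 51)]  |A|=140.074
7. ⊥bis P0·P6 via (17.16,30.33): [(29.7375, 38.6645) (30.0881, 51) (7.3773, 51)]  |A|=140.074
8. ⊥bis P0·P7 via (14.355,32.015): [(29.7375, 38.6645) (30.0881, 51) (7.3773, 51)]  |A|=140.074
9. ⊥bis P0·P8 via (38.24,30.73): [(29.7375, 38.6645) (30.0881, 51) (7.3773, 51)]  |A|=140.074
10. canonical 3-gon: [(29.7375, 38.6645) (30.0881, 51) (7.3773, 51)]
11. shoelace: 140.074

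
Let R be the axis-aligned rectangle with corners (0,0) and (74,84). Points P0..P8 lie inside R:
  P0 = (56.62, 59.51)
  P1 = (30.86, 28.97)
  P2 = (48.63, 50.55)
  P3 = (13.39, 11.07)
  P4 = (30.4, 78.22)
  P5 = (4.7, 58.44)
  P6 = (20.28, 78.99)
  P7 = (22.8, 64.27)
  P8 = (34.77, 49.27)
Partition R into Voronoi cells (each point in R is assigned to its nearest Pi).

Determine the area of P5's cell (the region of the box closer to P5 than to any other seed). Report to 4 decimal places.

Area of P5's cell: 558.1356

1. box [0,74]×[0,84]: [(0, 0) (74, 0) (74, 84) (0, 84)]
2. ⊥bis P5·P0 via (30.66,58.975): [(0, 0) (31.8754, 0) (30.1443, 84) (0, 84)]  |A|=2604.8258
3. ⊥bis P5·P1 via (17.78,43.705): [(0, 27.922) (30.7376, 55.2073) (30.1443, 84) (0, 84)]  |A|=1295.8206
4. ⊥bis P5·P2 via (26.665,54.495): [(0, 27.922) (26.0447, 51.0415) (30.3316, 74.9099) (30.1443, 84) (0, 84)]  |A|=1248.7434
5. ⊥bis P5·P3 via (9.045,34.755): [(0, 33.0957) (7.3466, 34.4434) (26.0447, 51.0415) (30.3316, 74.9099) (30.1443, 84) (0, 84)]  |A|=1229.7389
6. ⊥bis P5·P4 via (17.55,68.33): [(0, 33.0957) (7.3466, 34.4434) (26.0447, 51.0415) (26.9551, 56.1101) (5.4896, 84) (0, 84)]  |A|=868.8228
7. ⊥bis P5·P6 via (12.49,68.715): [(0, 78.1843) (0, 33.0957) (7.3466, 34.4434) (26.0447, 51.0415) (26.9551, 56.1101) (23.9277, 60.0435)]  |A|=733.489
8. ⊥bis P5·P7 via (13.75,61.355): [(11.0205, 69.8291) (0, 78.1843) (0, 33.0957) (7.3466, 34.4434) (19.0671, 44.8475)]  |A|=564.2122
9. ⊥bis P5·P8 via (19.735,53.855): [(17.9992, 48.1629) (11.0205, 69.8291) (0, 78.1843) (0, 33.0957) (7.3466, 34.4434) (16.2164, 42.3171)]  |A|=558.1356
10. canonical 6-gon: [(17.9992, 48.1629) (11.0205, 69.8291) (0, 78.1843) (0, 33.0957) (7.3466, 34.4434) (16.2164, 42.3171)]
11. shoelace: 558.1356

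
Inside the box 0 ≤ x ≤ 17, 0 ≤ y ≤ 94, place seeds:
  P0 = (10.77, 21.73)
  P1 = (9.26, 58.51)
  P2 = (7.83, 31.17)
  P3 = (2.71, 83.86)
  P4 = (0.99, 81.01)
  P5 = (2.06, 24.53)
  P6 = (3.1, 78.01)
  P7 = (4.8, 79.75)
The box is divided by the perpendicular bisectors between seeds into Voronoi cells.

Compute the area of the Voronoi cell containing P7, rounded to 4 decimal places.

Area of P7's cell: 157.2288

1. box [0,17]×[0,94]: [(0, 0) (17, 0) (17, 94) (0, 94)]
2. ⊥bis P7·P0 via (7.785,50.74): [(0, 49.939) (17, 51.6882) (17, 94) (0, 94)]  |A|=734.1693
3. ⊥bis P7·P1 via (7.03,69.13): [(0, 67.6538) (17, 71.2235) (17, 94) (0, 94)]  |A|=417.5426
4. ⊥bis P7·P2 via (6.315,55.46): [(0, 67.6538) (17, 71.2235) (17, 94) (0, 94)]  |A|=417.5426
5. ⊥bis P7·P3 via (3.755,81.805): [(0, 79.8955) (0, 67.6538) (17, 71.2235) (17, 88.5403)]  |A|=251.247
6. ⊥bis P7·P4 via (2.895,80.38): [(3.2877, 81.5674) (0, 71.6261) (0, 67.6538) (17, 71.2235) (17, 88.5403)]  |A|=237.6534
7. ⊥bis P7·P5 via (3.43,52.14): [(3.2877, 81.5674) (0, 71.6261) (0, 67.6538) (17, 71.2235) (17, 88.5403)]  |A|=237.6534
8. ⊥bis P7·P6 via (3.95,78.88): [(3.2877, 81.5674) (2.7777, 80.0253) (12.7089, 70.3225) (17, 71.2235) (17, 88.5403)]  |A|=157.2288
9. canonical 5-gon: [(3.2877, 81.5674) (2.7777, 80.0253) (12.7089, 70.3225) (17, 71.2235) (17, 88.5403)]
10. shoelace: 157.2288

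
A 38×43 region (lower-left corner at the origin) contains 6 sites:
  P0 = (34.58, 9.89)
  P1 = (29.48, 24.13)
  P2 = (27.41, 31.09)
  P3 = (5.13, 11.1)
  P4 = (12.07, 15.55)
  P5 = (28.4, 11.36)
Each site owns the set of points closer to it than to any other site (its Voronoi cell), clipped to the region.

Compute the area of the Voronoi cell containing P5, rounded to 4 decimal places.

Area of P5's cell: 214.8124

1. box [0,38]×[0,43]: [(0, 0) (38, 0) (38, 43) (0, 43)]
2. ⊥bis P5·P0 via (31.49,10.625): [(0, 0) (28.9627, 0) (38, 37.9936) (38, 43) (0, 43)]  |A|=1462.3202
3. ⊥bis P5·P1 via (28.94,17.745): [(0, 20.1925) (0, 0) (28.9627, 0) (33.0999, 17.3932)]  |A|=586.0625
4. ⊥bis P5·P2 via (27.905,21.225): [(2.7291, 19.9617) (0, 19.8248) (0, 0) (28.9627, 0) (33.0999, 17.3932)]  |A|=585.5607
5. ⊥bis P5·P3 via (16.765,11.23): [(16.6806, 18.7818) (16.8905, 0) (28.9627, 0) (33.0999, 17.3932)]  |A|=259.0334
6. ⊥bis P5·P4 via (20.235,13.455): [(21.4972, 18.3745) (16.886, 0.4026) (16.8905, 0) (28.9627, 0) (33.0999, 17.3932)]  |A|=214.8124
7. canonical 5-gon: [(21.4972, 18.3745) (16.886, 0.4026) (16.8905, 0) (28.9627, 0) (33.0999, 17.3932)]
8. shoelace: 214.8124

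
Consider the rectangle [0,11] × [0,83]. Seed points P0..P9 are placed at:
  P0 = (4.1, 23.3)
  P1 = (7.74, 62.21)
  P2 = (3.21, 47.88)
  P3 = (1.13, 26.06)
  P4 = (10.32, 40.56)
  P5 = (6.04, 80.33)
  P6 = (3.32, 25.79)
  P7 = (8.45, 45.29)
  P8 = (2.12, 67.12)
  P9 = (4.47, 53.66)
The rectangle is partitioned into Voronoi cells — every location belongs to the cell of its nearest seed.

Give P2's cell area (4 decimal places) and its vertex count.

1. box [0,11]×[0,83]: [(0, 0) (11, 0) (11, 83) (0, 83)]
2. ⊥bis P2·P0 via (3.655,35.59): [(0, 35.4577) (11, 35.8559) (11, 83) (0, 83)]  |A|=520.7752
3. ⊥bis P2·P1 via (5.475,55.045): [(0, 56.7758) (0, 35.4577) (11, 35.8559) (11, 53.2984)]  |A|=213.1832
4. ⊥bis P2·P3 via (2.17,36.97): [(0, 56.7758) (0, 37.1769) (11, 36.1283) (11, 53.2984)]  |A|=202.2298
5. ⊥bis P2·P4 via (6.765,44.22): [(0, 56.7758) (0, 37.6491) (11, 48.3335) (11, 53.2984)]  |A|=132.5039
6. ⊥bis P2·P5 via (4.625,64.105): [(0, 56.7758) (0, 37.6491) (11, 48.3335) (11, 53.2984)]  |A|=132.5039
7. ⊥bis P2·P6 via (3.265,36.835): [(0, 56.7758) (0, 37.6491) (11, 48.3335) (11, 53.2984)]  |A|=132.5039
8. ⊥bis P2·P7 via (5.83,46.585): [(9.3985, 53.8047) (0, 56.7758) (0, 37.6491) (2.7182, 40.2893)]  |A|=99.4312
9. ⊥bis P2·P8 via (2.665,57.5): [(9.3985, 53.8047) (0, 56.7758) (0, 37.6491) (2.7182, 40.2893)]  |A|=99.4312
10. ⊥bis P2·P9 via (3.84,50.77): [(7.5038, 49.9713) (0, 51.6071) (0, 37.6491) (2.7182, 40.2893)]  |A|=59.2102
11. canonical 4-gon: [(7.5038, 49.9713) (0, 51.6071) (0, 37.6491) (2.7182, 40.2893)]
12. shoelace: 59.2102

Area of P2's cell: 59.2102 (4 vertices)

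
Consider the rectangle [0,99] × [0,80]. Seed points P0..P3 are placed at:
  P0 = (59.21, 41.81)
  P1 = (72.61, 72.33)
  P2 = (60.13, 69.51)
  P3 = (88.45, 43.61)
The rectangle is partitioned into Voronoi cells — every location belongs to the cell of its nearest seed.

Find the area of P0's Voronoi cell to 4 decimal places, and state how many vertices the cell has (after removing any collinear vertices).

Area of P0's cell: 4214.4336 (5 vertices)

1. box [0,99]×[0,80]: [(0, 0) (99, 0) (99, 80) (0, 80)]
2. ⊥bis P0·P1 via (65.91,57.07): [(0, 0) (99, 0) (99, 42.5416) (13.6844, 80) (0, 80)]  |A|=6322.1074
3. ⊥bis P0·P2 via (59.67,55.66): [(0, 57.6418) (0, 0) (99, 0) (99, 42.5416) (69.8949, 55.3204)]  |A|=5371.8836
4. ⊥bis P0·P3 via (73.83,42.71): [(0, 57.6418) (0, 0) (76.4592, 0) (73.1415, 53.895) (69.8949, 55.3204)]  |A|=4214.4336
5. canonical 5-gon: [(0, 57.6418) (0, 0) (76.4592, 0) (73.1415, 53.895) (69.8949, 55.3204)]
6. shoelace: 4214.4336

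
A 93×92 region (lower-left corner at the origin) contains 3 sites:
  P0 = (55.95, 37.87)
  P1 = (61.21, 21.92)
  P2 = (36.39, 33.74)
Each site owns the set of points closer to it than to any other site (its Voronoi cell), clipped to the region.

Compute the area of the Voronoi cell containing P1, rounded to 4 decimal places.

1. box [0,93]×[0,92]: [(0, 0) (93, 0) (93, 92) (0, 92)]
2. ⊥bis P1·P0 via (58.58,29.895): [(0, 10.5765) (0, 0) (93, 0) (93, 41.246)]  |A|=2409.7463
3. ⊥bis P1·P2 via (48.8,27.83): [(48.1445, 26.4536) (35.5466, 0) (93, 0) (93, 41.246)]  |A|=1684.9805
4. canonical 4-gon: [(48.1445, 26.4536) (35.5466, 0) (93, 0) (93, 41.246)]
5. shoelace: 1684.9805

Area of P1's cell: 1684.9805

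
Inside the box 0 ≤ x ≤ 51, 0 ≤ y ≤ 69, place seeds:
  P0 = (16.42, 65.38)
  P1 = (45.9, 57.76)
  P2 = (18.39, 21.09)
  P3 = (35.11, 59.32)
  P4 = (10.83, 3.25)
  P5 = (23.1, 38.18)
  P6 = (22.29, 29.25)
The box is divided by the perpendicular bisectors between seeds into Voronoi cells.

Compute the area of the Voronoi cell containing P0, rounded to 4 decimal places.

1. box [0,51]×[0,69]: [(0, 0) (51, 0) (51, 69) (0, 69)]
2. ⊥bis P0·P1 via (31.16,61.57): [(0, 0) (15.2454, 0) (33.0805, 69) (0, 69)]  |A|=1667.2427
3. ⊥bis P0·P2 via (17.405,43.235): [(0, 42.4608) (26.5256, 43.6407) (33.0805, 69) (0, 69)]  |A|=771.4336
4. ⊥bis P0·P3 via (25.765,62.35): [(0, 42.4608) (19.5988, 43.3326) (27.9212, 69) (0, 69)]  |A|=618.4007
5. ⊥bis P0·P4 via (13.625,34.315): [(0, 42.4608) (19.5988, 43.3326) (27.9212, 69) (0, 69)]  |A|=618.4007
6. ⊥bis P0·P5 via (19.76,51.78): [(0, 46.9272) (22.5608, 52.4679) (27.9212, 69) (0, 69)]  |A|=479.7892
7. ⊥bis P0·P6 via (19.355,47.315): [(0, 46.9272) (22.5608, 52.4679) (27.9212, 69) (0, 69)]  |A|=479.7892
8. canonical 4-gon: [(0, 46.9272) (22.5608, 52.4679) (27.9212, 69) (0, 69)]
9. shoelace: 479.7892

Area of P0's cell: 479.7892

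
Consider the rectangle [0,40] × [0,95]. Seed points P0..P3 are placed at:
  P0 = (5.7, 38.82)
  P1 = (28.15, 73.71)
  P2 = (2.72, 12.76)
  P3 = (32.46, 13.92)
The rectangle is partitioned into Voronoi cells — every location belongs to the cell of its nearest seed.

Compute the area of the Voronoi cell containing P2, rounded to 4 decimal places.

Area of P2's cell: 445.5582

1. box [0,40]×[0,95]: [(0, 0) (40, 0) (40, 95) (0, 95)]
2. ⊥bis P2·P0 via (4.21,25.79): [(0, 26.2714) (0, 0) (40, 0) (40, 21.6974)]  |A|=959.3756
3. ⊥bis P2·P1 via (15.435,43.235): [(0, 26.2714) (0, 0) (40, 0) (40, 21.6974)]  |A|=959.3756
4. ⊥bis P2·P3 via (17.59,13.34): [(17.1622, 24.3089) (0, 26.2714) (0, 0) (18.1103, 0)]  |A|=445.5582
5. canonical 4-gon: [(17.1622, 24.3089) (0, 26.2714) (0, 0) (18.1103, 0)]
6. shoelace: 445.5582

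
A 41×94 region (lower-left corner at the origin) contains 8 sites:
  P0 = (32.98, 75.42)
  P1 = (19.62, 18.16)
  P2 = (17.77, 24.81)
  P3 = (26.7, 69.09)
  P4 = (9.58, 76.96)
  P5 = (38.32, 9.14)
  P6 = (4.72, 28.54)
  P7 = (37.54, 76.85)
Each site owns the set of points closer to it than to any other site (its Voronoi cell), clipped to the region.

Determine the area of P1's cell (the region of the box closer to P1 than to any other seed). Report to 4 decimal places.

1. box [0,41]×[0,94]: [(0, 0) (41, 0) (41, 94) (0, 94)]
2. ⊥bis P1·P0 via (26.3,46.79): [(0, 52.9264) (0, 0) (41, 0) (41, 43.3602)]  |A|=1973.8739
3. ⊥bis P1·P2 via (18.695,21.485): [(0, 16.2841) (0, 0) (41, 0) (41, 27.6902)]  |A|=901.4729
4. ⊥bis P1·P3 via (23.16,43.625): [(0, 16.2841) (0, 0) (41, 0) (41, 27.6902)]  |A|=901.4729
5. ⊥bis P1·P4 via (14.6,47.56): [(0, 16.2841) (0, 0) (41, 0) (41, 27.6902)]  |A|=901.4729
6. ⊥bis P1·P5 via (28.97,13.65): [(34.9274, 26.0008) (0, 16.2841) (0, 0) (22.3859, 0)]  |A|=575.4069
7. ⊥bis P1·P6 via (12.17,23.35): [(34.9274, 26.0008) (8.9899, 18.7851) (0, 5.8805) (0, 0) (22.3859, 0)]  |A|=528.6434
8. ⊥bis P1·P7 via (28.58,47.505): [(34.9274, 26.0008) (8.9899, 18.7851) (0, 5.8805) (0, 0) (22.3859, 0)]  |A|=528.6434
9. canonical 5-gon: [(34.9274, 26.0008) (8.9899, 18.7851) (0, 5.8805) (0, 0) (22.3859, 0)]
10. shoelace: 528.6434

Area of P1's cell: 528.6434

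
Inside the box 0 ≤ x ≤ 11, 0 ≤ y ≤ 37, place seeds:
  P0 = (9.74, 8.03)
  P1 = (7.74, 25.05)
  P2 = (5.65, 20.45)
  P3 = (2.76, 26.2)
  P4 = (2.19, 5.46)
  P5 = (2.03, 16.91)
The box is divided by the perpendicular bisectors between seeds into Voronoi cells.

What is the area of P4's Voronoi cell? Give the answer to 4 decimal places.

Area of P4's cell: 71.1136

1. box [0,11]×[0,37]: [(0, 0) (11, 0) (11, 37) (0, 37)]
2. ⊥bis P4·P0 via (5.965,6.745): [(0, 24.2686) (0, 0) (8.261, 0)]  |A|=100.2414
3. ⊥bis P4·P1 via (4.965,15.255): [(2.8658, 15.8497) (0, 16.6616) (0, 0) (8.261, 0)]  |A|=89.3414
4. ⊥bis P4·P2 via (3.92,12.955): [(3.8453, 12.9723) (0, 13.8598) (0, 0) (8.261, 0)]  |A|=80.2291
5. ⊥bis P4·P3 via (2.475,15.83): [(3.8453, 12.9723) (0, 13.8598) (0, 0) (8.261, 0)]  |A|=80.2291
6. ⊥bis P4·P5 via (2.11,11.185): [(4.4425, 11.2176) (0, 11.1555) (0, 0) (8.261, 0)]  |A|=71.1136
7. canonical 4-gon: [(4.4425, 11.2176) (0, 11.1555) (0, 0) (8.261, 0)]
8. shoelace: 71.1136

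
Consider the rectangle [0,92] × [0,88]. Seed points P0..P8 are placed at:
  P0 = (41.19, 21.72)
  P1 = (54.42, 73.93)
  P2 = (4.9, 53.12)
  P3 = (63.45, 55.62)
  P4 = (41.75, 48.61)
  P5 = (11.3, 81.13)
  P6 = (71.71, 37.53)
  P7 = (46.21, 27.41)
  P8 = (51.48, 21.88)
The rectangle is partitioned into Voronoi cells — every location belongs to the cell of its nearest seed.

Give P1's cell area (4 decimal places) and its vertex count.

1. box [0,92]×[0,88]: [(0, 0) (92, 0) (92, 88) (0, 88)]
2. ⊥bis P1·P0 via (47.805,47.825): [(0, 59.9388) (92, 36.626) (92, 88) (0, 88)]  |A|=3654.0204
3. ⊥bis P1·P2 via (29.66,63.525): [(34.8815, 51.0998) (92, 36.626) (92, 88) (19.3748, 88)]  |A|=2807.1455
4. ⊥bis P1·P3 via (58.935,64.775): [(34.2505, 52.6013) (92, 81.0818) (92, 88) (19.3748, 88)]  |A|=1485.1823
5. ⊥bis P1·P4 via (48.085,61.27): [(25.9538, 72.3443) (49.9429, 60.3403) (92, 81.0818) (92, 88) (19.3748, 88)]  |A|=1298.1705
6. ⊥bis P1·P5 via (32.86,77.53): [(31.5283, 69.5549) (49.9429, 60.3403) (92, 81.0818) (92, 88) (34.6082, 88)]  |A|=1123.2183
7. ⊥bis P1·P6 via (63.065,55.73): [(31.5283, 69.5549) (49.9429, 60.3403) (92, 81.0818) (92, 88) (34.6082, 88)]  |A|=1123.2183
8. ⊥bis P1·P7 via (50.315,50.67): [(31.5283, 69.5549) (49.9429, 60.3403) (92, 81.0818) (92, 88) (34.6082, 88)]  |A|=1123.2183
9. ⊥bis P1·P8 via (52.95,47.905): [(31.5283, 69.5549) (49.9429, 60.3403) (92, 81.0818) (92, 88) (34.6082, 88)]  |A|=1123.2183
10. canonical 5-gon: [(31.5283, 69.5549) (49.9429, 60.3403) (92, 81.0818) (92, 88) (34.6082, 88)]
11. shoelace: 1123.2183

Area of P1's cell: 1123.2183 (5 vertices)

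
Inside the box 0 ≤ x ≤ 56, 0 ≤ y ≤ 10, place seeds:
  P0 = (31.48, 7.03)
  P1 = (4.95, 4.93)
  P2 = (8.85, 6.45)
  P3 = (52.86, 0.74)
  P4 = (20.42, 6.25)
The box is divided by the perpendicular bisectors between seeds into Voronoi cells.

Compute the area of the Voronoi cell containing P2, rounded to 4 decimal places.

1. box [0,56]×[0,10]: [(0, 0) (56, 0) (56, 10) (0, 10)]
2. ⊥bis P2·P0 via (20.165,6.74): [(0, 0) (20.3377, 0) (20.0814, 10) (0, 10)]  |A|=202.096
3. ⊥bis P2·P1 via (6.9,5.69): [(9.1176, 0) (20.3377, 0) (20.0814, 10) (5.2202, 10)]  |A|=130.4067
4. ⊥bis P2·P3 via (30.855,3.595): [(9.1176, 0) (20.3377, 0) (20.0814, 10) (5.2202, 10)]  |A|=130.4067
5. ⊥bis P2·P4 via (14.635,6.35): [(9.1176, 0) (14.5252, 0) (14.6981, 10) (5.2202, 10)]  |A|=74.4274
6. canonical 4-gon: [(9.1176, 0) (14.5252, 0) (14.6981, 10) (5.2202, 10)]
7. shoelace: 74.4274

Area of P2's cell: 74.4274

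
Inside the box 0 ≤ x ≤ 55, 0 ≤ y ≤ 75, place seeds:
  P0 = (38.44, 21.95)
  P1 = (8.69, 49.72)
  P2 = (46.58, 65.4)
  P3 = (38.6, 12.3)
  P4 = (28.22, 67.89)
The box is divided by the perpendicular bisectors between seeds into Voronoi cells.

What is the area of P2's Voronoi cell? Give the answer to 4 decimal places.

Area of P2's cell: 590.7971

1. box [0,55]×[0,75]: [(0, 0) (55, 0) (55, 75) (0, 75)]
2. ⊥bis P2·P0 via (42.51,43.675): [(0, 51.6389) (55, 41.3351) (55, 75) (0, 75)]  |A|=1568.215
3. ⊥bis P2·P1 via (27.635,57.56): [(32.6138, 45.529) (55, 41.3351) (55, 75) (20.4178, 75)]  |A|=886.401
4. ⊥bis P2·P3 via (42.59,38.85): [(32.6138, 45.529) (55, 41.3351) (55, 75) (20.4178, 75)]  |A|=886.401
5. ⊥bis P2·P4 via (37.4,66.645): [(34.4886, 45.1777) (55, 41.3351) (55, 75) (38.5331, 75)]  |A|=590.7971
6. canonical 4-gon: [(34.4886, 45.1777) (55, 41.3351) (55, 75) (38.5331, 75)]
7. shoelace: 590.7971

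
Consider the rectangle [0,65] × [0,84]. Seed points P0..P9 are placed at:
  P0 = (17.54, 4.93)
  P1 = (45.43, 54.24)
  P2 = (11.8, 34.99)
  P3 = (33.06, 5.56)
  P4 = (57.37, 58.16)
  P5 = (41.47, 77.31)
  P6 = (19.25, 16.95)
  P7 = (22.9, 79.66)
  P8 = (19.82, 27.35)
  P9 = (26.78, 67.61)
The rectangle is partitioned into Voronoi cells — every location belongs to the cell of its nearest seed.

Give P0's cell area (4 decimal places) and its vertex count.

Area of P0's cell: 297.5647 (4 vertices)

1. box [0,65]×[0,84]: [(0, 0) (65, 0) (65, 84) (0, 84)]
2. ⊥bis P0·P1 via (31.485,29.585): [(0, 47.3931) (0, 0) (65, 0) (65, 10.6287)]  |A|=1885.7092
3. ⊥bis P0·P2 via (14.67,19.96): [(39.9631, 24.7898) (0, 17.1587) (0, 0) (65, 0) (65, 10.6287)]  |A|=1281.5804
4. ⊥bis P0·P3 via (25.3,5.245): [(24.6255, 21.861) (0, 17.1587) (0, 0) (25.5129, 0)]  |A|=490.1405
5. ⊥bis P0·P4 via (37.455,31.545): [(24.6255, 21.861) (0, 17.1587) (0, 0) (25.5129, 0)]  |A|=490.1405
6. ⊥bis P0·P5 via (29.505,41.12): [(24.6255, 21.861) (0, 17.1587) (0, 0) (25.5129, 0)]  |A|=490.1405
7. ⊥bis P0·P6 via (18.395,10.94): [(25.1076, 9.985) (0, 13.5569) (0, 0) (25.5129, 0)]  |A|=297.5647
8. ⊥bis P0·P7 via (20.22,42.295): [(25.1076, 9.985) (0, 13.5569) (0, 0) (25.5129, 0)]  |A|=297.5647
9. ⊥bis P0·P8 via (18.68,16.14): [(25.1076, 9.985) (0, 13.5569) (0, 0) (25.5129, 0)]  |A|=297.5647
10. ⊥bis P0·P9 via (22.16,36.27): [(25.1076, 9.985) (0, 13.5569) (0, 0) (25.5129, 0)]  |A|=297.5647
11. canonical 4-gon: [(25.1076, 9.985) (0, 13.5569) (0, 0) (25.5129, 0)]
12. shoelace: 297.5647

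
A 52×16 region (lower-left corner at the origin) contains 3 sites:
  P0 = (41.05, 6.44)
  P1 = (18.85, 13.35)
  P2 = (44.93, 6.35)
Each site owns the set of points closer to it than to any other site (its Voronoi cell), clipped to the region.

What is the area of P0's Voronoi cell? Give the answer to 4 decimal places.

Area of P0's cell: 218.6731

1. box [0,52]×[0,16]: [(0, 0) (52, 0) (52, 16) (0, 16)]
2. ⊥bis P0·P1 via (29.95,9.895): [(26.8701, 0) (52, 0) (52, 16) (31.8502, 16)]  |A|=362.2374
3. ⊥bis P0·P2 via (42.99,6.395): [(26.8701, 0) (42.8417, 0) (43.2128, 16) (31.8502, 16)]  |A|=218.6731
4. canonical 4-gon: [(26.8701, 0) (42.8417, 0) (43.2128, 16) (31.8502, 16)]
5. shoelace: 218.6731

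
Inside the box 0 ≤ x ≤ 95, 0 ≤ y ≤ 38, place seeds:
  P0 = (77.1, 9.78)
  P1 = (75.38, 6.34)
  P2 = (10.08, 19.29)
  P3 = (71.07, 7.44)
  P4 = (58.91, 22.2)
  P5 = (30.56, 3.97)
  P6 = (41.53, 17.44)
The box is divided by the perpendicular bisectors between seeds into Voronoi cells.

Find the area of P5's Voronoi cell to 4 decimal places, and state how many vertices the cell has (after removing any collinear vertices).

Area of P5's cell: 357.1613 (3 vertices)

1. box [0,95]×[0,38]: [(0, 0) (95, 0) (95, 38) (0, 38)]
2. ⊥bis P5·P0 via (53.83,6.875): [(0, 0) (54.6883, 0) (49.9444, 38) (0, 38)]  |A|=1988.0205
3. ⊥bis P5·P1 via (52.97,5.155): [(0, 0) (53.2426, 0) (52.1803, 20.0899) (49.9444, 38) (0, 38)]  |A|=1973.4987
4. ⊥bis P5·P2 via (20.32,11.63): [(11.6202, 0) (53.2426, 0) (52.1803, 20.0899) (49.9444, 38) (40.046, 38)]  |A|=991.8407
5. ⊥bis P5·P3 via (50.815,5.705): [(11.6202, 0) (51.3037, 0) (48.0487, 38) (40.046, 38)]  |A|=906.0368
6. ⊥bis P5·P4 via (44.735,13.085): [(33.9522, 29.8537) (11.6202, 0) (51.3037, 0) (51.0201, 3.3109)]  |A|=616.8401
7. ⊥bis P5·P6 via (36.045,10.705): [(25.8431, 19.0134) (11.6202, 0) (49.1896, 0)]  |A|=357.1613
8. canonical 3-gon: [(25.8431, 19.0134) (11.6202, 0) (49.1896, 0)]
9. shoelace: 357.1613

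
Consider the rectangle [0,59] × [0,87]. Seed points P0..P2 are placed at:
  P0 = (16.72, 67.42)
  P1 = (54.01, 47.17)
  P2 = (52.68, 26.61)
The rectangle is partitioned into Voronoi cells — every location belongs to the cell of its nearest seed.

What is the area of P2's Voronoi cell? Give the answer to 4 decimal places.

Area of P2's cell: 1965.5109

1. box [0,59]×[0,87]: [(0, 0) (59, 0) (59, 87) (0, 87)]
2. ⊥bis P2·P0 via (34.7,47.015): [(0, 16.4389) (0, 0) (59, 0) (59, 68.4271)]  |A|=2503.5462
3. ⊥bis P2·P1 via (53.345,36.89): [(25.2705, 38.7061) (0, 16.4389) (0, 0) (59, 0) (59, 36.5242)]  |A|=1965.5109
4. canonical 5-gon: [(25.2705, 38.7061) (0, 16.4389) (0, 0) (59, 0) (59, 36.5242)]
5. shoelace: 1965.5109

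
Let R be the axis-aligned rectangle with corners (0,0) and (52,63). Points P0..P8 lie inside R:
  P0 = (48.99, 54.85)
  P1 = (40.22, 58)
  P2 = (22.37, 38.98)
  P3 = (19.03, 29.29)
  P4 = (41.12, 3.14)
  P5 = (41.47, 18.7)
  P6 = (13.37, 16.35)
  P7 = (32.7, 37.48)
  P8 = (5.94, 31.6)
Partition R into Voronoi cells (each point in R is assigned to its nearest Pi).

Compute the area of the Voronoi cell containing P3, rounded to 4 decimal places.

1. box [0,52]×[0,63]: [(0, 0) (52, 0) (52, 63) (0, 63)]
2. ⊥bis P3·P0 via (34.01,42.07): [(0, 0) (52, 0) (52, 20.9831) (16.1538, 63) (0, 63)]  |A|=2522.9281
3. ⊥bis P3·P1 via (29.625,43.645): [(0, 0) (52, 0) (52, 20.9831) (37.8376, 37.5836) (3.4012, 63) (0, 63)]  |A|=2360.865
4. ⊥bis P3·P2 via (20.7,34.135): [(0, 41.27) (0, 0) (52, 0) (52, 20.9831) (49.144, 24.3308)]  |A|=1676.6501
5. ⊥bis P3·P4 via (30.075,16.215): [(42.4243, 26.647) (0, 41.27) (0, 0) (10.8798, 0)]  |A|=1020.3814
6. ⊥bis P3·P5 via (30.25,23.995): [(24.2604, 11.3032) (33.0297, 29.8851) (0, 41.27) (0, 0) (10.8798, 0)]  |A|=918.8983
7. ⊥bis P3·P6 via (16.2,22.82): [(27.3864, 17.927) (33.0297, 29.8851) (0, 41.27) (0, 29.9059)]  |A|=385.2204
8. ⊥bis P3·P7 via (25.865,33.385): [(27.3864, 17.927) (30.7967, 25.1535) (26.6429, 32.0866) (0, 41.27) (0, 29.9059)]  |A|=367.6524
9. ⊥bis P3·P8 via (12.485,30.445): [(11.502, 24.8749) (27.3864, 17.927) (30.7967, 25.1535) (26.6429, 32.0866) (13.5699, 36.5926)]  |A|=217.9574
10. canonical 5-gon: [(11.502, 24.8749) (27.3864, 17.927) (30.7967, 25.1535) (26.6429, 32.0866) (13.5699, 36.5926)]
11. shoelace: 217.9574

Area of P3's cell: 217.9574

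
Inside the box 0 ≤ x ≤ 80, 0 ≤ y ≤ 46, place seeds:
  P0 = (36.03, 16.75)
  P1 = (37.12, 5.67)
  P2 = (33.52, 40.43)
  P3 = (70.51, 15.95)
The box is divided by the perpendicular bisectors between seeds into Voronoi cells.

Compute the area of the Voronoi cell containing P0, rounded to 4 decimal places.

1. box [0,80]×[0,46]: [(0, 0) (80, 0) (80, 46) (0, 46)]
2. ⊥bis P0·P1 via (36.575,11.21): [(0, 7.6119) (80, 15.482) (80, 46) (0, 46)]  |A|=2756.2451
3. ⊥bis P0·P2 via (34.775,28.59): [(0, 24.904) (0, 7.6119) (80, 15.482) (80, 33.3837)]  |A|=1407.7517
4. ⊥bis P0·P3 via (53.27,16.35): [(53.6003, 30.5854) (0, 24.904) (0, 7.6119) (53.1887, 12.8444)]  |A|=934.1636
5. canonical 4-gon: [(53.6003, 30.5854) (0, 24.904) (0, 7.6119) (53.1887, 12.8444)]
6. shoelace: 934.1636

Area of P0's cell: 934.1636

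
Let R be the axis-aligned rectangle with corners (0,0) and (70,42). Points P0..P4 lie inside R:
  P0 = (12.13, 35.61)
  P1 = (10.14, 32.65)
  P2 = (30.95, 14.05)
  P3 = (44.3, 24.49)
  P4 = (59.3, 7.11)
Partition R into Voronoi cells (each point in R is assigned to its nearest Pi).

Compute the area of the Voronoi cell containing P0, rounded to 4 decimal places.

Area of P0's cell: 282.2682

1. box [0,70]×[0,42]: [(0, 0) (70, 0) (70, 42) (0, 42)]
2. ⊥bis P0·P1 via (11.135,34.13): [(0, 41.616) (61.9012, 0) (70, 0) (70, 42) (0, 42)]  |A|=1651.9582
3. ⊥bis P0·P2 via (21.54,24.83): [(0, 41.616) (23.0315, 26.132) (41.2098, 42) (0, 42)]  |A|=331.3804
4. ⊥bis P0·P3 via (28.215,30.05): [(0, 41.616) (23.0315, 26.132) (28.5153, 30.9189) (32.3457, 42) (0, 42)]  |A|=282.2682
5. ⊥bis P0·P4 via (35.715,21.36): [(0, 41.616) (23.0315, 26.132) (28.5153, 30.9189) (32.3457, 42) (0, 42)]  |A|=282.2682
6. canonical 5-gon: [(0, 41.616) (23.0315, 26.132) (28.5153, 30.9189) (32.3457, 42) (0, 42)]
7. shoelace: 282.2682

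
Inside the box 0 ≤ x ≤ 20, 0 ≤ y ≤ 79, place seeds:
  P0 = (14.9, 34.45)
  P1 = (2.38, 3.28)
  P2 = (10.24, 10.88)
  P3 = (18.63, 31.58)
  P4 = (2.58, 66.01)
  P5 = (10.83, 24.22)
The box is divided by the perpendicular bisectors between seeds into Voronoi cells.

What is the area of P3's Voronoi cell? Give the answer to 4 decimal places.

1. box [0,20]×[0,79]: [(0, 0) (20, 0) (20, 79) (0, 79)]
2. ⊥bis P3·P0 via (16.765,33.015): [(0, 11.2263) (0, 0) (20, 0) (20, 37.2194)]  |A|=484.4571
3. ⊥bis P3·P1 via (10.505,17.43): [(6.5297, 19.7126) (20, 11.9779) (20, 37.2194)]  |A|=170.0052
4. ⊥bis P3·P2 via (14.435,21.23): [(9.2989, 23.3117) (20, 18.9744) (20, 37.2194)]  |A|=97.6202
5. ⊥bis P3·P4 via (10.605,48.795): [(9.2989, 23.3117) (20, 18.9744) (20, 37.2194)]  |A|=97.6202
6. ⊥bis P3·P5 via (14.73,27.9): [(13.6831, 29.0095) (20, 22.3149) (20, 37.2194)]  |A|=47.0753
7. canonical 3-gon: [(13.6831, 29.0095) (20, 22.3149) (20, 37.2194)]
8. shoelace: 47.0753

Area of P3's cell: 47.0753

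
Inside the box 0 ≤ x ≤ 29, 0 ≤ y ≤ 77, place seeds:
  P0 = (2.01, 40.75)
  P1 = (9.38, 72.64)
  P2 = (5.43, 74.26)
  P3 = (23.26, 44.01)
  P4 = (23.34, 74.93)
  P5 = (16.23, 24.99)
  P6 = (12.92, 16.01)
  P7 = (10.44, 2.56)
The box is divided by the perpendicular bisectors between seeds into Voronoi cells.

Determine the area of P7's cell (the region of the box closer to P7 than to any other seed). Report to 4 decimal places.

Area of P7's cell: 254.1859

1. box [0,29]×[0,77]: [(0, 0) (29, 0) (29, 77) (0, 77)]
2. ⊥bis P7·P0 via (6.225,21.655): [(0, 20.2809) (0, 0) (29, 0) (29, 26.6823)]  |A|=680.9667
3. ⊥bis P7·P1 via (9.91,37.6): [(0, 20.2809) (0, 0) (29, 0) (29, 26.6823)]  |A|=680.9667
4. ⊥bis P7·P2 via (7.935,38.41): [(0, 20.2809) (0, 0) (29, 0) (29, 26.6823)]  |A|=680.9667
5. ⊥bis P7·P3 via (16.85,23.285): [(15.5004, 23.7024) (0, 20.2809) (0, 0) (29, 0) (29, 19.5271)]  |A|=632.6706
6. ⊥bis P7·P4 via (16.89,38.745): [(15.5004, 23.7024) (0, 20.2809) (0, 0) (29, 0) (29, 19.5271)]  |A|=632.6706
7. ⊥bis P7·P5 via (13.335,13.775): [(0, 17.2172) (0, 0) (29, 0) (29, 9.7313)]  |A|=390.7539
8. ⊥bis P7·P6 via (11.68,9.285): [(0, 11.4386) (0, 0) (29, 0) (29, 6.0914)]  |A|=254.1859
9. canonical 4-gon: [(0, 11.4386) (0, 0) (29, 0) (29, 6.0914)]
10. shoelace: 254.1859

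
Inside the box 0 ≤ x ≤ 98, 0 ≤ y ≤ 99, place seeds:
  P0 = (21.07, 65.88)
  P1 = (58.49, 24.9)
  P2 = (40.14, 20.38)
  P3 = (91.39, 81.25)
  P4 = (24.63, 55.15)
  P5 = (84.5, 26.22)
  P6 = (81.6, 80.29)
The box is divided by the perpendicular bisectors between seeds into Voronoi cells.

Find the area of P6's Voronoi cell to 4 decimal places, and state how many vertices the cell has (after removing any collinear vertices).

1. box [0,98]×[0,99]: [(0, 0) (98, 0) (98, 99) (0, 99)]
2. ⊥bis P6·P0 via (51.335,73.085): [(68.7339, 0) (98, 0) (98, 99) (45.1656, 99)]  |A|=4063.9763
3. ⊥bis P6·P1 via (70.045,52.595): [(54.6875, 59.0025) (98, 40.9315) (98, 99) (45.1656, 99)]  |A|=2314.1671
4. ⊥bis P6·P2 via (60.87,50.335): [(54.6875, 59.0025) (98, 40.9315) (98, 99) (45.1656, 99)]  |A|=2314.1671
5. ⊥bis P6·P3 via (86.495,80.77): [(54.6875, 59.0025) (90.0774, 44.237) (84.7074, 99) (45.1656, 99)]  |A|=1720.1685
6. ⊥bis P6·P4 via (53.115,67.72): [(52.0232, 70.1941) (57.4751, 57.8394) (90.0774, 44.237) (84.7074, 99) (45.1656, 99)]  |A|=1706.119
7. ⊥bis P6·P5 via (83.05,53.255): [(52.0232, 70.1941) (57.4751, 57.8394) (70.1247, 52.5618) (89.161, 53.5828) (84.7074, 99) (45.1656, 99)]  |A|=1616.6971
8. canonical 6-gon: [(52.0232, 70.1941) (57.4751, 57.8394) (70.1247, 52.5618) (89.161, 53.5828) (84.7074, 99) (45.1656, 99)]
9. shoelace: 1616.6971

Area of P6's cell: 1616.6971 (6 vertices)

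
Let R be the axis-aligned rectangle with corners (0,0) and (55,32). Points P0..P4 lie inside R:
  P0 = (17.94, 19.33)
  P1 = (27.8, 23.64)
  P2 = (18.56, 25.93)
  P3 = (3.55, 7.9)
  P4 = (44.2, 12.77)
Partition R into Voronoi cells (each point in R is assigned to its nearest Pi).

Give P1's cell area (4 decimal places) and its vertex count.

1. box [0,55]×[0,32]: [(0, 0) (55, 0) (55, 32) (0, 32)]
2. ⊥bis P1·P0 via (22.87,21.485): [(32.2615, 0) (55, 0) (55, 32) (18.2737, 32)]  |A|=951.4368
3. ⊥bis P1·P2 via (23.18,24.785): [(22.5459, 22.2264) (32.2615, 0) (55, 0) (55, 32) (24.9681, 32)]  |A|=918.7225
4. ⊥bis P1·P3 via (15.675,15.77): [(22.5459, 22.2264) (32.2615, 0) (55, 0) (55, 32) (24.9681, 32)]  |A|=918.7225
5. ⊥bis P1·P4 via (36,18.205): [(22.5459, 22.2264) (28.9519, 7.5713) (45.1434, 32) (24.9681, 32)]  |A|=295.4815
6. canonical 4-gon: [(22.5459, 22.2264) (28.9519, 7.5713) (45.1434, 32) (24.9681, 32)]
7. shoelace: 295.4815

Area of P1's cell: 295.4815 (4 vertices)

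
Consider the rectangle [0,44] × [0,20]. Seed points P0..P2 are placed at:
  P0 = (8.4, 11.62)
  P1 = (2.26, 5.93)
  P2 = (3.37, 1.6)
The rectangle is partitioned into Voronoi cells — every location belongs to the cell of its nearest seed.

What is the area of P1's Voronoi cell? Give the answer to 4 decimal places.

1. box [0,44]×[0,20]: [(0, 0) (44, 0) (44, 20) (0, 20)]
2. ⊥bis P1·P0 via (5.33,8.775): [(0, 14.5265) (0, 0) (13.4619, 0)]  |A|=97.7772
3. ⊥bis P1·P2 via (2.815,3.765): [(8.5988, 5.2477) (0, 14.5265) (0, 3.0434)]  |A|=49.3707
4. canonical 3-gon: [(8.5988, 5.2477) (0, 14.5265) (0, 3.0434)]
5. shoelace: 49.3707

Area of P1's cell: 49.3707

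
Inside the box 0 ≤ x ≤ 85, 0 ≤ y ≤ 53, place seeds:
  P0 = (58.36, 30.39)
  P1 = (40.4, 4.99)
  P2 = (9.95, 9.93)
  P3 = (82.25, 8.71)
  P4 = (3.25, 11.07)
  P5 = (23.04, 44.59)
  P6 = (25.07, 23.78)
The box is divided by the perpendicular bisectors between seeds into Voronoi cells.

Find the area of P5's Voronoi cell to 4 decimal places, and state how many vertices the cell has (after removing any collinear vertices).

1. box [0,85]×[0,53]: [(0, 0) (85, 0) (85, 53) (0, 53)]
2. ⊥bis P5·P0 via (40.7,37.49): [(0, 0) (25.6276, 0) (46.9356, 53) (0, 53)]  |A|=1922.9246
3. ⊥bis P5·P1 via (31.72,24.79): [(0, 10.8845) (36.423, 26.8517) (46.9356, 53) (0, 53)]  |A|=1380.6299
4. ⊥bis P5·P2 via (16.495,27.26): [(0, 33.4896) (27.7006, 23.028) (36.423, 26.8517) (46.9356, 53) (0, 53)]  |A|=1067.5409
5. ⊥bis P5·P3 via (52.645,26.65): [(0, 33.4896) (27.7006, 23.028) (36.423, 26.8517) (46.9356, 53) (0, 53)]  |A|=1067.5409
6. ⊥bis P5·P4 via (13.145,27.83): [(0, 35.5907) (9.877, 29.7594) (27.7006, 23.028) (36.423, 26.8517) (46.9356, 53) (0, 53)]  |A|=1057.1648
7. ⊥bis P5·P6 via (24.055,34.185): [(0, 35.5907) (5.4543, 32.3705) (39.9965, 35.7401) (46.9356, 53) (0, 53)]  |A|=818.013
8. canonical 5-gon: [(0, 35.5907) (5.4543, 32.3705) (39.9965, 35.7401) (46.9356, 53) (0, 53)]
9. shoelace: 818.013

Area of P5's cell: 818.0130 (5 vertices)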